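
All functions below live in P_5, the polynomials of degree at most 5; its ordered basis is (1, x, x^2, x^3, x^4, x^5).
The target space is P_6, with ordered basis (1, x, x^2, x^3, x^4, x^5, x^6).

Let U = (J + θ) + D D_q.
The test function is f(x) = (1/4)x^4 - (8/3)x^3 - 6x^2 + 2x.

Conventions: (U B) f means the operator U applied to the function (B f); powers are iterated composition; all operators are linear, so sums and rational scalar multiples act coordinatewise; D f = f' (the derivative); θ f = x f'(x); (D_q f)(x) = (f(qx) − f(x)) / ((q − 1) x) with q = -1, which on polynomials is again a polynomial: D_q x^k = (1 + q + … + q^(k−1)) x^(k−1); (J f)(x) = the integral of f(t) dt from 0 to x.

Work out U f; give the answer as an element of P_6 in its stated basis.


g(x) = (1/20)x^5 + (1/3)x^4 - 10x^3 - 11x^2 - (10/3)x

J f = (1/20)x^5 - (2/3)x^4 - 2x^3 + x^2
θ f = x^4 - 8x^3 - 12x^2 + 2x
(J + θ) f = (1/20)x^5 + (1/3)x^4 - 10x^3 - 11x^2 + 2x
D_q f = -(8/3)x^2 + 2
D D_q f = -(16/3)x
((J + θ) + D D_q) f = (1/20)x^5 + (1/3)x^4 - 10x^3 - 11x^2 - (10/3)x


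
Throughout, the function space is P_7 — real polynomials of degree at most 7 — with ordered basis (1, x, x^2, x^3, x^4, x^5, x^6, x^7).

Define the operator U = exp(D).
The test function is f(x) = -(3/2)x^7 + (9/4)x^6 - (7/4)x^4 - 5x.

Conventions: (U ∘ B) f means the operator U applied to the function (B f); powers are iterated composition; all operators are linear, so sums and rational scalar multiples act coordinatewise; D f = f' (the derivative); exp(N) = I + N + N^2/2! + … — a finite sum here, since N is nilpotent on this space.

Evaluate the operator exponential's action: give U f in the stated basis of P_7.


order-1 term: -(21/2)x^6 + (27/2)x^5 - 7x^3 - 5
order-2 term: -(63/2)x^5 + (135/4)x^4 - (21/2)x^2
order-3 term: -(105/2)x^4 + 45x^3 - 7x
order-4 term: -(105/2)x^3 + (135/4)x^2 - 7/4
order-5 term: -(63/2)x^2 + (27/2)x
order-6 term: -(21/2)x + 9/4
order-7 term: -3/2
the series for exp(D) f terminates at order 7
exp(D) f = -(3/2)x^7 - (33/4)x^6 - 18x^5 - (41/2)x^4 - (29/2)x^3 - (33/4)x^2 - 9x - 6

the image equals g(x) = -(3/2)x^7 - (33/4)x^6 - 18x^5 - (41/2)x^4 - (29/2)x^3 - (33/4)x^2 - 9x - 6


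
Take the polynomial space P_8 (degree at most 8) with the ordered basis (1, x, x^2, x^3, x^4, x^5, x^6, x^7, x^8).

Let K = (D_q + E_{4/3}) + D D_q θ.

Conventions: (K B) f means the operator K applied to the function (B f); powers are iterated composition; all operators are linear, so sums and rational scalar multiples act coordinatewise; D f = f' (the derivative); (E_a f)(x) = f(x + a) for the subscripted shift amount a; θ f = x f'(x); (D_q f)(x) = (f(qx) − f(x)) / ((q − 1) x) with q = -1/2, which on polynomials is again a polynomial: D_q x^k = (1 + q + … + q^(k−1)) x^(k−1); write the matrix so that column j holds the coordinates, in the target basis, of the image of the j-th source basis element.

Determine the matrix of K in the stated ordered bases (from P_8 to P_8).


the matrix is [[1, 7/3, 25/9, 64/27, 256/81, 1024/243, 4096/729, 16384/2187, 65536/6561]; [0, 1, 19/6, 59/6, 256/27, 1280/81, 2048/81, 28672/729, 131072/2187]; [0, 0, 1, 19/4, 109/6, 640/27, 1280/27, 7168/81, 114688/729]; [0, 0, 0, 1, 143/24, 1135/36, 1280/27, 8960/81, 57344/243]; [0, 0, 0, 0, 1, 353/48, 2225/48, 2240/27, 17920/81]; [0, 0, 0, 0, 0, 1, 277/32, 6293/96, 3584/27]; [0, 0, 0, 0, 0, 0, 1, 1921/192, 12523/144]; [0, 0, 0, 0, 0, 0, 0, 1, 4351/384]; [0, 0, 0, 0, 0, 0, 0, 0, 1]] (rows listed top to bottom)

image of 1: 1
image of x: x + 7/3
image of x^2: x^2 + (19/6)x + 25/9
image of x^3: x^3 + (19/4)x^2 + (59/6)x + 64/27
image of x^4: x^4 + (143/24)x^3 + (109/6)x^2 + (256/27)x + 256/81
image of x^5: x^5 + (353/48)x^4 + (1135/36)x^3 + (640/27)x^2 + (1280/81)x + 1024/243
image of x^6: x^6 + (277/32)x^5 + (2225/48)x^4 + (1280/27)x^3 + (1280/27)x^2 + (2048/81)x + 4096/729
image of x^7: x^7 + (1921/192)x^6 + (6293/96)x^5 + (2240/27)x^4 + (8960/81)x^3 + (7168/81)x^2 + (28672/729)x + 16384/2187
image of x^8: x^8 + (4351/384)x^7 + (12523/144)x^6 + (3584/27)x^5 + (17920/81)x^4 + (57344/243)x^3 + (114688/729)x^2 + (131072/2187)x + 65536/6561
each image's coordinates form column j of the matrix


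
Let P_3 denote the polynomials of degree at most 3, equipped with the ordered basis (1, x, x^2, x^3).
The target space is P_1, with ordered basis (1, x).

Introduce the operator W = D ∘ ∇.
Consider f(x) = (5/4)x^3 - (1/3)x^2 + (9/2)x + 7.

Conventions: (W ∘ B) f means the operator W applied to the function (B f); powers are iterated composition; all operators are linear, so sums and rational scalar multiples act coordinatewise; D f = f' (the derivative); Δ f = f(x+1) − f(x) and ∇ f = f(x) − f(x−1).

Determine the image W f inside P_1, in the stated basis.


the result is g(x) = (15/2)x - 53/12

∇ f = (15/4)x^2 - (53/12)x + 73/12
D ∇ f = (15/2)x - 53/12


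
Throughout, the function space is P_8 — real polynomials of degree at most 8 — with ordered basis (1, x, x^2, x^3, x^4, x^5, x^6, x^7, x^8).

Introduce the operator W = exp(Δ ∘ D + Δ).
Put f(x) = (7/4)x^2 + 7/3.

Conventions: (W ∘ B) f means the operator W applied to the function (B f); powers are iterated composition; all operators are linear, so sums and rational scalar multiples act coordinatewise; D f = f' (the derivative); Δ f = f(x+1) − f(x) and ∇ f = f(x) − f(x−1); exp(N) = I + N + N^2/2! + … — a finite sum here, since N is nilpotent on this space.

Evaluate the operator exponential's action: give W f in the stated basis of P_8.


the result is g(x) = (7/4)x^2 + (7/2)x + 28/3

order-1 term: (7/2)x + 21/4
order-2 term: 7/4
the series for exp(Δ ∘ D + Δ) f terminates at order 2
exp(Δ ∘ D + Δ) f = (7/4)x^2 + (7/2)x + 28/3


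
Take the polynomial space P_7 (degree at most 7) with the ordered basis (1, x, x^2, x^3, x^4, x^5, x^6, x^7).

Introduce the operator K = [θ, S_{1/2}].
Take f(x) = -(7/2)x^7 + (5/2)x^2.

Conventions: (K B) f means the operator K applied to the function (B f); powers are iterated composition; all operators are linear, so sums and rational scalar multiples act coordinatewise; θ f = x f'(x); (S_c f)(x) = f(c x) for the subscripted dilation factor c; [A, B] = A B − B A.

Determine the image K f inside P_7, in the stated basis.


S_{1/2} f = -(7/256)x^7 + (5/8)x^2
θ S_{1/2} f = -(49/256)x^7 + (5/4)x^2
θ f = -(49/2)x^7 + 5x^2
S_{1/2} θ f = -(49/256)x^7 + (5/4)x^2
[θ, S_{1/2}] f = 0

the image equals g(x) = 0


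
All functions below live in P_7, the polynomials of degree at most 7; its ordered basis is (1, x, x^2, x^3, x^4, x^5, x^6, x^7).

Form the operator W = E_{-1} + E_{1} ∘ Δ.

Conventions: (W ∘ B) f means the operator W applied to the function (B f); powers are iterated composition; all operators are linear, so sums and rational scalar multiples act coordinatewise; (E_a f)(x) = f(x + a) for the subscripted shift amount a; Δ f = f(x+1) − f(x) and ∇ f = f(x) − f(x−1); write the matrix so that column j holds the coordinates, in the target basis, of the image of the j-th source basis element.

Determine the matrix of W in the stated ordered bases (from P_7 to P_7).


the matrix is [[1, 0, 4, 6, 16, 30, 64, 126]; [0, 1, 0, 12, 24, 80, 180, 448]; [0, 0, 1, 0, 24, 60, 240, 630]; [0, 0, 0, 1, 0, 40, 120, 560]; [0, 0, 0, 0, 1, 0, 60, 210]; [0, 0, 0, 0, 0, 1, 0, 84]; [0, 0, 0, 0, 0, 0, 1, 0]; [0, 0, 0, 0, 0, 0, 0, 1]] (rows listed top to bottom)

image of 1: 1
image of x: x
image of x^2: x^2 + 4
image of x^3: x^3 + 12x + 6
image of x^4: x^4 + 24x^2 + 24x + 16
image of x^5: x^5 + 40x^3 + 60x^2 + 80x + 30
image of x^6: x^6 + 60x^4 + 120x^3 + 240x^2 + 180x + 64
image of x^7: x^7 + 84x^5 + 210x^4 + 560x^3 + 630x^2 + 448x + 126
each image's coordinates form column j of the matrix


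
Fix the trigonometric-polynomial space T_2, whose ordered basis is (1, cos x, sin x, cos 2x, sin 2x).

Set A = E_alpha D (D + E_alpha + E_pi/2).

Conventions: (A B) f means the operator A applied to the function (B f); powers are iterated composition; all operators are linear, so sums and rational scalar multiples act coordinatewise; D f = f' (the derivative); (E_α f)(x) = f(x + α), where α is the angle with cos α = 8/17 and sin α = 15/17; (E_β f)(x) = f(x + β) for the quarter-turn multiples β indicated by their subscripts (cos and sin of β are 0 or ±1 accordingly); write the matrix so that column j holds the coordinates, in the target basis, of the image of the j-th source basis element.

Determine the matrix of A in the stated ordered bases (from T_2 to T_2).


image of 1: 0
image of cos x: -(512/289)cos x + (671/289)sin x
image of sin x: -(671/289)cos x - (512/289)sin x
image of cos 2x: (479396/83521)cos 2x + (247740/83521)sin 2x
image of sin 2x: -(247740/83521)cos 2x + (479396/83521)sin 2x
each image's coordinates form column j of the matrix

the matrix is [[0, 0, 0, 0, 0]; [0, -512/289, -671/289, 0, 0]; [0, 671/289, -512/289, 0, 0]; [0, 0, 0, 479396/83521, -247740/83521]; [0, 0, 0, 247740/83521, 479396/83521]] (rows listed top to bottom)


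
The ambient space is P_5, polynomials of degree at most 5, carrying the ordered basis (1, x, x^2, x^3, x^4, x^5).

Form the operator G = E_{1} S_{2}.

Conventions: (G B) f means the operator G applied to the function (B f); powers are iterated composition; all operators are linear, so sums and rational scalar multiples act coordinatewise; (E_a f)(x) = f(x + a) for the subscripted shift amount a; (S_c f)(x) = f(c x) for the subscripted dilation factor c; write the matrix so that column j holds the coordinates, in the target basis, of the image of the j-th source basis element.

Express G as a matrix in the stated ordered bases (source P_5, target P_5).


image of 1: 1
image of x: 2x + 2
image of x^2: 4x^2 + 8x + 4
image of x^3: 8x^3 + 24x^2 + 24x + 8
image of x^4: 16x^4 + 64x^3 + 96x^2 + 64x + 16
image of x^5: 32x^5 + 160x^4 + 320x^3 + 320x^2 + 160x + 32
each image's coordinates form column j of the matrix

the matrix is [[1, 2, 4, 8, 16, 32]; [0, 2, 8, 24, 64, 160]; [0, 0, 4, 24, 96, 320]; [0, 0, 0, 8, 64, 320]; [0, 0, 0, 0, 16, 160]; [0, 0, 0, 0, 0, 32]] (rows listed top to bottom)


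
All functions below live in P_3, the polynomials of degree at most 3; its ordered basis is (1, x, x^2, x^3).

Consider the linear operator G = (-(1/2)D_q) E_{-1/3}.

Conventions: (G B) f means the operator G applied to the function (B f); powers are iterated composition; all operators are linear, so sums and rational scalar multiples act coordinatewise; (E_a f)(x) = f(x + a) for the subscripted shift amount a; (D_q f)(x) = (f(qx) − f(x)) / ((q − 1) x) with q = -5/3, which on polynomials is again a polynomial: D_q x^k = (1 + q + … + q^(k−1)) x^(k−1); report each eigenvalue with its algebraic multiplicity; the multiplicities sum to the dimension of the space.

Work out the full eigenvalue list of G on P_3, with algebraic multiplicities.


λ = 0 (multiplicity 4)

image of 1: 0
image of x: -1/2
image of x^2: (1/3)x + 1/3
image of x^3: -(19/18)x^2 - (1/3)x - 1/6
the matrix is upper triangular; its diagonal is (0, 0, 0, 0)
for a triangular matrix the eigenvalues are the diagonal entries, with algebraic multiplicity their repetition count


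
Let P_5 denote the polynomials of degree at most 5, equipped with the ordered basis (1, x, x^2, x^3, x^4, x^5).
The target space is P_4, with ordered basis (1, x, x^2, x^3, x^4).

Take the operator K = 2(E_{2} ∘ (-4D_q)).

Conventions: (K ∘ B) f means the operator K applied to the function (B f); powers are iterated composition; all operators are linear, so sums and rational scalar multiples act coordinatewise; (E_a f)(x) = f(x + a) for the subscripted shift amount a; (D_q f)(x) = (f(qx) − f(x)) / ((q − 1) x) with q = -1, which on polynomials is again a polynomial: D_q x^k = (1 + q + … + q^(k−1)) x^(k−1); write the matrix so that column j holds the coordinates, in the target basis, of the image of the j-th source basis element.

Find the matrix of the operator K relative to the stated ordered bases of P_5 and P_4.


the matrix is [[0, -8, 0, -32, 0, -128]; [0, 0, 0, -32, 0, -256]; [0, 0, 0, -8, 0, -192]; [0, 0, 0, 0, 0, -64]; [0, 0, 0, 0, 0, -8]] (rows listed top to bottom)

image of 1: 0
image of x: -8
image of x^2: 0
image of x^3: -8x^2 - 32x - 32
image of x^4: 0
image of x^5: -8x^4 - 64x^3 - 192x^2 - 256x - 128
each image's coordinates form column j of the matrix


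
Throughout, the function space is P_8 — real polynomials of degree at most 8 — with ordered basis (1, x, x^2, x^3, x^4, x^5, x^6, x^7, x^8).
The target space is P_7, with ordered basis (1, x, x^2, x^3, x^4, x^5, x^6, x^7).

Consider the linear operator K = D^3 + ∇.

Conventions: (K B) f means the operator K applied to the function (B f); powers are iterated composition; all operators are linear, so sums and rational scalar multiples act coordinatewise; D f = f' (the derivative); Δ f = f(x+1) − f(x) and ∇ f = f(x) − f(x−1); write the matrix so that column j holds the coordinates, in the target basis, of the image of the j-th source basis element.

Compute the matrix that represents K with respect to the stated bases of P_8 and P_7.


image of 1: 0
image of x: 1
image of x^2: 2x - 1
image of x^3: 3x^2 - 3x + 7
image of x^4: 4x^3 - 6x^2 + 28x - 1
image of x^5: 5x^4 - 10x^3 + 70x^2 - 5x + 1
image of x^6: 6x^5 - 15x^4 + 140x^3 - 15x^2 + 6x - 1
image of x^7: 7x^6 - 21x^5 + 245x^4 - 35x^3 + 21x^2 - 7x + 1
image of x^8: 8x^7 - 28x^6 + 392x^5 - 70x^4 + 56x^3 - 28x^2 + 8x - 1
each image's coordinates form column j of the matrix

the matrix is [[0, 1, -1, 7, -1, 1, -1, 1, -1]; [0, 0, 2, -3, 28, -5, 6, -7, 8]; [0, 0, 0, 3, -6, 70, -15, 21, -28]; [0, 0, 0, 0, 4, -10, 140, -35, 56]; [0, 0, 0, 0, 0, 5, -15, 245, -70]; [0, 0, 0, 0, 0, 0, 6, -21, 392]; [0, 0, 0, 0, 0, 0, 0, 7, -28]; [0, 0, 0, 0, 0, 0, 0, 0, 8]] (rows listed top to bottom)


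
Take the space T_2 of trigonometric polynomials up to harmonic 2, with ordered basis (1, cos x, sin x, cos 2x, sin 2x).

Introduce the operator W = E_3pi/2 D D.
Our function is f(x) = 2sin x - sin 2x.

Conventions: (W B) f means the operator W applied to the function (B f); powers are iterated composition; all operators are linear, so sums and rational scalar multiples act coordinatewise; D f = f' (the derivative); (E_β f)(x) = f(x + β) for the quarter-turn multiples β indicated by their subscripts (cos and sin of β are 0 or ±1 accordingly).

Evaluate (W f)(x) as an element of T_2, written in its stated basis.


D f = 2cos x - 2cos 2x
D D f = -2sin x + 4sin 2x
E_3pi/2 D D f = 2cos x - 4sin 2x

the image equals g(x) = 2cos x - 4sin 2x


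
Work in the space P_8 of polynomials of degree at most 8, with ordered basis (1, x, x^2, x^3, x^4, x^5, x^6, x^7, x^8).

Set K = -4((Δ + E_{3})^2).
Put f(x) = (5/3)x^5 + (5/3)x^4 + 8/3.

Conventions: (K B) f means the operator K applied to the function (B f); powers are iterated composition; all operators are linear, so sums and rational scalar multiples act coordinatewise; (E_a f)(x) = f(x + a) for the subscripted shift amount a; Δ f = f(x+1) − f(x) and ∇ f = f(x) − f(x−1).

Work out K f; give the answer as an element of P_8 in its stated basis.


the result is g(x) = -(20/3)x^5 - (820/3)x^4 - 3680x^3 - (65440/3)x^2 - (189680/3)x - 220592/3

Δ f = (25/3)x^4 + (70/3)x^3 + (80/3)x^2 + 15x + 10/3
E_{3} f = (5/3)x^5 + (80/3)x^4 + 170x^3 + 540x^2 + 855x + 1628/3
(Δ + E_{3}) f = (5/3)x^5 + 35x^4 + (580/3)x^3 + (1700/3)x^2 + 870x + 546
Δ (Δ + E_{3}) f = (25/3)x^4 + (470/3)x^3 + (2420/3)x^2 + (5585/3)x + 5000/3
E_{3} (Δ + E_{3}) f = (5/3)x^5 + 60x^4 + (2290/3)x^3 + (13940/3)x^2 + 13945x + 16716
(Δ + E_{3}) (Δ + E_{3}) f = (5/3)x^5 + (205/3)x^4 + 920x^3 + (16360/3)x^2 + (47420/3)x + 55148/3
(-4((Δ + E_{3})^2)) f = -(20/3)x^5 - (820/3)x^4 - 3680x^3 - (65440/3)x^2 - (189680/3)x - 220592/3


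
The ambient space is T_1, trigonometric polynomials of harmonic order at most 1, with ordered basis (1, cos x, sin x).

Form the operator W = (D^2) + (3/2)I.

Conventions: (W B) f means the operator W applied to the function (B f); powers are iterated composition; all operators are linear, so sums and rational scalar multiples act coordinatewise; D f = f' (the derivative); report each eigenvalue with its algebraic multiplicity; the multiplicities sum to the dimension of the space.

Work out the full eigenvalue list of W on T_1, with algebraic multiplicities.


λ = 1/2 (multiplicity 2), λ = 3/2 (multiplicity 1)

image of 1: 3/2
image of cos x: (1/2)cos x
image of sin x: (1/2)sin x
the matrix is diagonal; its diagonal is (3/2, 1/2, 1/2)
for a triangular matrix the eigenvalues are the diagonal entries, with algebraic multiplicity their repetition count


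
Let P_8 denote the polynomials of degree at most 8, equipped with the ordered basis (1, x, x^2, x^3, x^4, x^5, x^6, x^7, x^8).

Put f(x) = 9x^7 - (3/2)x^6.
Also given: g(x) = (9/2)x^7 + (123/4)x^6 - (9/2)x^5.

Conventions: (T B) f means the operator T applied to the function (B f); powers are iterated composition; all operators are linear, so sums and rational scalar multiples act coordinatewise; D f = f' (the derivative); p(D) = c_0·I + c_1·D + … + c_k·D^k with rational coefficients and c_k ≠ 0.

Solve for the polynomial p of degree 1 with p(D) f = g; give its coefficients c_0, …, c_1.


D^0 f = 9x^7 - (3/2)x^6
D^1 f = 63x^6 - 9x^5
matching coefficients of g against c_0 f + c_1 Df + … from the top degree down determines the c_i
solution: c_0 = 1/2, c_1 = 1/2

c_0 = 1/2, c_1 = 1/2


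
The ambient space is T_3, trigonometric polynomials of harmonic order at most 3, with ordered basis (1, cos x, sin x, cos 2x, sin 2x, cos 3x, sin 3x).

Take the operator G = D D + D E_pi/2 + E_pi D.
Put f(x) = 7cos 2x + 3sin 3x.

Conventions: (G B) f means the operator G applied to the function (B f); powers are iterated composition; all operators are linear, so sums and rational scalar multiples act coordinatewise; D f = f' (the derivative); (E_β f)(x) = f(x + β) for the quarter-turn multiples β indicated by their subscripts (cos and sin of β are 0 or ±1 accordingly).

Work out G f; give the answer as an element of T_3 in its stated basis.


g(x) = -28cos 2x - 9cos 3x - 18sin 3x

D f = -14sin 2x + 9cos 3x
D D f = -28cos 2x - 27sin 3x
E_pi/2 f = -7cos 2x - 3cos 3x
D E_pi/2 f = 14sin 2x + 9sin 3x
D f = -14sin 2x + 9cos 3x
E_pi D f = -14sin 2x - 9cos 3x
(D D + D E_pi/2 + E_pi D) f = -28cos 2x - 9cos 3x - 18sin 3x


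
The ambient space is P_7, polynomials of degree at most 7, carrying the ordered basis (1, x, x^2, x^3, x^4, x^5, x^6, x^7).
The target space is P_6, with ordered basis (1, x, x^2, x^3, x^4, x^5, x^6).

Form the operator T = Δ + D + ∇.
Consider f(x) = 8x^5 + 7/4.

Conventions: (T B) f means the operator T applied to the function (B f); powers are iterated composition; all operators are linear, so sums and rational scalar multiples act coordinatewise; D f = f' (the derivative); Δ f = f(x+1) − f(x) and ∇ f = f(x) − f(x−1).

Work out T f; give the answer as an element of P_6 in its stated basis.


Δ f = 40x^4 + 80x^3 + 80x^2 + 40x + 8
D f = 40x^4
∇ f = 40x^4 - 80x^3 + 80x^2 - 40x + 8
(Δ + D + ∇) f = 120x^4 + 160x^2 + 16

the image equals g(x) = 120x^4 + 160x^2 + 16


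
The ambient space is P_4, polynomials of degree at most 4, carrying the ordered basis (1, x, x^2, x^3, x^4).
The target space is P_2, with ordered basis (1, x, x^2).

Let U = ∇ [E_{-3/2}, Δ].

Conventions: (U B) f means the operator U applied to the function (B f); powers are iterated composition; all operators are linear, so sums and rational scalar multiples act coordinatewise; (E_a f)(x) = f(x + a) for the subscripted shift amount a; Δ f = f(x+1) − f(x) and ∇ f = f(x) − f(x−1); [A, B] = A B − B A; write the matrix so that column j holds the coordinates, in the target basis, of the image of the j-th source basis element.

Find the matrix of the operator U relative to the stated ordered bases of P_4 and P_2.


image of 1: 0
image of x: 0
image of x^2: 0
image of x^3: 0
image of x^4: 0
each image's coordinates form column j of the matrix

the matrix is [[0, 0, 0, 0, 0]; [0, 0, 0, 0, 0]; [0, 0, 0, 0, 0]] (rows listed top to bottom)


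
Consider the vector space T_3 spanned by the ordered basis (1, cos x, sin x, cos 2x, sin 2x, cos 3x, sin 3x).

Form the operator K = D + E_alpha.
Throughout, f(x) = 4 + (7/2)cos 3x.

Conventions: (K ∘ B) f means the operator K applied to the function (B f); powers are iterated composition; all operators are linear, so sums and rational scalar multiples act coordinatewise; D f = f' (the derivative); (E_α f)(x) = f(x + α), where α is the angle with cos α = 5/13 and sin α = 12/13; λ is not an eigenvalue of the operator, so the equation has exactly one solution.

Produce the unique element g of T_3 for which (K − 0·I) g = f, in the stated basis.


write g with unknown coordinates in the stated basis and equate coefficients in (K − 0·I) g = f
solving from the highest basis element down gives g = 4 - (14245/34004)cos 3x + (40341/34004)sin 3x
check: K g = 4 + (7/2)cos 3x
so K g − 0·g = 4 + (7/2)cos 3x = f ✓

the image equals g(x) = 4 - (14245/34004)cos 3x + (40341/34004)sin 3x


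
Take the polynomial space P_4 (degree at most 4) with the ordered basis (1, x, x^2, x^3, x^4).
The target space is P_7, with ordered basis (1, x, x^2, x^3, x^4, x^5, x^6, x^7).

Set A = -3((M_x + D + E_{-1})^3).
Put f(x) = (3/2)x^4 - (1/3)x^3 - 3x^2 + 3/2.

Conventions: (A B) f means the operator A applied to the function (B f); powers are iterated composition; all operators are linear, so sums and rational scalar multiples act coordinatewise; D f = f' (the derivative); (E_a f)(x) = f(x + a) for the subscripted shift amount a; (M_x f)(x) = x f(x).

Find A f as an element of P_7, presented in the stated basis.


g(x) = -(9/2)x^7 - (25/2)x^6 - (3/2)x^5 - 114x^4 - (41/2)x^3 + 111x^2 - 189x + 115/2

M_x f = (3/2)x^5 - (1/3)x^4 - 3x^3 + (3/2)x
D f = 6x^3 - x^2 - 6x
E_{-1} f = (3/2)x^4 - (19/3)x^3 + 7x^2 - x + 1/3
(M_x + D + E_{-1}) f = (3/2)x^5 + (7/6)x^4 - (10/3)x^3 + 6x^2 - (11/2)x + 1/3
M_x (M_x + D + E_{-1}) f = (3/2)x^6 + (7/6)x^5 - (10/3)x^4 + 6x^3 - (11/2)x^2 + (1/3)x
D (M_x + D + E_{-1}) f = (15/2)x^4 + (14/3)x^3 - 10x^2 + 12x - 11/2
E_{-1} (M_x + D + E_{-1}) f = (3/2)x^5 - (19/3)x^4 + 7x^3 + 8x^2 - (74/3)x + 89/6
(M_x + D + E_{-1}) (M_x + D + E_{-1}) f = (3/2)x^6 + (8/3)x^5 - (13/6)x^4 + (53/3)x^3 - (15/2)x^2 - (37/3)x + 28/3
M_x (M_x + D + E_{-1}) (M_x + D + E_{-1}) f = (3/2)x^7 + (8/3)x^6 - (13/6)x^5 + (53/3)x^4 - (15/2)x^3 - (37/3)x^2 + (28/3)x
D (M_x + D + E_{-1}) (M_x + D + E_{-1}) f = 9x^5 + (40/3)x^4 - (26/3)x^3 + 53x^2 - 15x - 37/3
E_{-1} (M_x + D + E_{-1}) (M_x + D + E_{-1}) f = (3/2)x^6 - (19/3)x^5 + 7x^4 + 23x^3 - (233/3)x^2 + (206/3)x - 41/6
(M_x + D + E_{-1}) (M_x + D + E_{-1}) (M_x + D + E_{-1}) f = (3/2)x^7 + (25/6)x^6 + (1/2)x^5 + 38x^4 + (41/6)x^3 - 37x^2 + 63x - 115/6
(-3((M_x + D + E_{-1})^3)) f = -(9/2)x^7 - (25/2)x^6 - (3/2)x^5 - 114x^4 - (41/2)x^3 + 111x^2 - 189x + 115/2


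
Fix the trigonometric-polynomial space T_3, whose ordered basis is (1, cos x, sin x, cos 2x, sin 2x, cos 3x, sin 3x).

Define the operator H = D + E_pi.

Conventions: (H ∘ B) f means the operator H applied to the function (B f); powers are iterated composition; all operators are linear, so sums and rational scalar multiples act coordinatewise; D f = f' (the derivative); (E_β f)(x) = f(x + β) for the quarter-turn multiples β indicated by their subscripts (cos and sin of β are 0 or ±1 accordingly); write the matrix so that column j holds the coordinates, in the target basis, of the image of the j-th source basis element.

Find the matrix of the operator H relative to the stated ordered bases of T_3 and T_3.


image of 1: 1
image of cos x: -cos x - sin x
image of sin x: cos x - sin x
image of cos 2x: cos 2x - 2sin 2x
image of sin 2x: 2cos 2x + sin 2x
image of cos 3x: -cos 3x - 3sin 3x
image of sin 3x: 3cos 3x - sin 3x
each image's coordinates form column j of the matrix

the matrix is [[1, 0, 0, 0, 0, 0, 0]; [0, -1, 1, 0, 0, 0, 0]; [0, -1, -1, 0, 0, 0, 0]; [0, 0, 0, 1, 2, 0, 0]; [0, 0, 0, -2, 1, 0, 0]; [0, 0, 0, 0, 0, -1, 3]; [0, 0, 0, 0, 0, -3, -1]] (rows listed top to bottom)


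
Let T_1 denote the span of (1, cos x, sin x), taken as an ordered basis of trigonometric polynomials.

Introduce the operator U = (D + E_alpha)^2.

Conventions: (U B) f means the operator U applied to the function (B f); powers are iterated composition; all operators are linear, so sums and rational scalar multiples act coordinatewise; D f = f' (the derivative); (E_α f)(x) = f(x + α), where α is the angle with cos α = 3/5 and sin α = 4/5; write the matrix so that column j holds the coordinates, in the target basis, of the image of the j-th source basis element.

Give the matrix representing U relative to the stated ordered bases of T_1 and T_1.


the matrix is [[1, 0, 0]; [0, -72/25, 54/25]; [0, -54/25, -72/25]] (rows listed top to bottom)

image of 1: 1
image of cos x: -(72/25)cos x - (54/25)sin x
image of sin x: (54/25)cos x - (72/25)sin x
each image's coordinates form column j of the matrix


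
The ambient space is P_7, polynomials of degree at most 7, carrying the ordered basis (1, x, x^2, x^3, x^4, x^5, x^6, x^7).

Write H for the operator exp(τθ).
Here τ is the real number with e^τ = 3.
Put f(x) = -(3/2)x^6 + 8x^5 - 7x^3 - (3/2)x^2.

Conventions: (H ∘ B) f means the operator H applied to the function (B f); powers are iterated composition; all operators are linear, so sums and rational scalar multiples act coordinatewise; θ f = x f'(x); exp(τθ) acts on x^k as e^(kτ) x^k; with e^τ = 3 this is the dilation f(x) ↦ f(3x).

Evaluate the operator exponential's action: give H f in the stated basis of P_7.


exp(τθ) x^k = e^(kτ) x^k; with e^τ = 3 this sends x^k to 3^k x^k
x^2 ↦ 9 x^2
x^3 ↦ 27 x^3
x^5 ↦ 243 x^5
x^6 ↦ 729 x^6
applying this coordinatewise to f: exp(τθ) f = -(2187/2)x^6 + 1944x^5 - 189x^3 - (27/2)x^2

the result is g(x) = -(2187/2)x^6 + 1944x^5 - 189x^3 - (27/2)x^2


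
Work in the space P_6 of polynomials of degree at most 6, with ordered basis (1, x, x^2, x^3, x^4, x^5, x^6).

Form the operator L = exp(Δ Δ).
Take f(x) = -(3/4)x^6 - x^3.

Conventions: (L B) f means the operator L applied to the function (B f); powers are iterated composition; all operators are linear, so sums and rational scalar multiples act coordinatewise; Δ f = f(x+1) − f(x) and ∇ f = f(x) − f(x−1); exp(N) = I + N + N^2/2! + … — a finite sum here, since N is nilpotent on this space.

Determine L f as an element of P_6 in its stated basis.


order-1 term: -(45/2)x^4 - 90x^3 - (315/2)x^2 - 141x - 105/2
order-2 term: -135x^2 - 540x - 585
order-3 term: -90
the series for exp(Δ Δ) f terminates at order 3
exp(Δ Δ) f = -(3/4)x^6 - (45/2)x^4 - 91x^3 - (585/2)x^2 - 681x - 1455/2

the result is g(x) = -(3/4)x^6 - (45/2)x^4 - 91x^3 - (585/2)x^2 - 681x - 1455/2


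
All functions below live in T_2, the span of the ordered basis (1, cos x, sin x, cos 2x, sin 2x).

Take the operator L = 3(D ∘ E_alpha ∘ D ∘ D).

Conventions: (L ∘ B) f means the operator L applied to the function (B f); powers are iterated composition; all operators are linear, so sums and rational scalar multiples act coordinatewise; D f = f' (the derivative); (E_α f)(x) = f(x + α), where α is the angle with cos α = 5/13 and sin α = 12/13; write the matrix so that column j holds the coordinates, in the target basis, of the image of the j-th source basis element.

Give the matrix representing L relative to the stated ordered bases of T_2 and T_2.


the matrix is [[0, 0, 0, 0, 0]; [0, 36/13, -15/13, 0, 0]; [0, 15/13, 36/13, 0, 0]; [0, 0, 0, 2880/169, 2856/169]; [0, 0, 0, -2856/169, 2880/169]] (rows listed top to bottom)

image of 1: 0
image of cos x: (36/13)cos x + (15/13)sin x
image of sin x: -(15/13)cos x + (36/13)sin x
image of cos 2x: (2880/169)cos 2x - (2856/169)sin 2x
image of sin 2x: (2856/169)cos 2x + (2880/169)sin 2x
each image's coordinates form column j of the matrix


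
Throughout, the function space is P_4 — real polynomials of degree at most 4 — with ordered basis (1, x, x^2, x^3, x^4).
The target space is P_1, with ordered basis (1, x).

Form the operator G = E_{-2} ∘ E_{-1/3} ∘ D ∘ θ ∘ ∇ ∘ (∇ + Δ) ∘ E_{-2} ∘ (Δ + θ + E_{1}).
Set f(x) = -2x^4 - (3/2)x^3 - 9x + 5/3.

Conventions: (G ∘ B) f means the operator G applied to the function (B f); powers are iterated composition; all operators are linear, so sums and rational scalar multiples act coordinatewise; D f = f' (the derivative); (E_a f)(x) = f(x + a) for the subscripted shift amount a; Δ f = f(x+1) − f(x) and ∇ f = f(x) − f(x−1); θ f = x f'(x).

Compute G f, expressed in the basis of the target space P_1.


the result is g(x) = -960x + 3176

Δ f = -8x^3 - (33/2)x^2 - (25/2)x - 25/2
θ f = -8x^4 - (9/2)x^3 - 9x
E_{1} f = -2x^4 - (19/2)x^3 - (33/2)x^2 - (43/2)x - 65/6
(Δ + θ + E_{1}) f = -10x^4 - 22x^3 - 33x^2 - 43x - 70/3
E_{-2} (Δ + θ + E_{1}) f = -10x^4 + 58x^3 - 141x^2 + 145x - 160/3
∇ E_{-2} (Δ + θ + E_{1}) f = -40x^3 + 234x^2 - 496x + 354
Δ E_{-2} (Δ + θ + E_{1}) f = -40x^3 + 114x^2 - 148x + 52
(∇ + Δ) E_{-2} (Δ + θ + E_{1}) f = -80x^3 + 348x^2 - 644x + 406
∇ (∇ + Δ) E_{-2} (Δ + θ + E_{1}) f = -240x^2 + 936x - 1072
θ ∇ (∇ + Δ) E_{-2} (Δ + θ + E_{1}) f = -480x^2 + 936x
D (θ ∘ ∇ ∘ (∇ + Δ) ∘ E_{-2}) (Δ + θ + E_{1}) f = -960x + 936
E_{-1/3} D (θ ∘ ∇ ∘ (∇ + Δ) ∘ E_{-2}) (Δ + θ + E_{1}) f = -960x + 1256
E_{-2} E_{-1/3} D (θ ∘ ∇ ∘ (∇ + Δ) ∘ E_{-2}) (Δ + θ + E_{1}) f = -960x + 3176


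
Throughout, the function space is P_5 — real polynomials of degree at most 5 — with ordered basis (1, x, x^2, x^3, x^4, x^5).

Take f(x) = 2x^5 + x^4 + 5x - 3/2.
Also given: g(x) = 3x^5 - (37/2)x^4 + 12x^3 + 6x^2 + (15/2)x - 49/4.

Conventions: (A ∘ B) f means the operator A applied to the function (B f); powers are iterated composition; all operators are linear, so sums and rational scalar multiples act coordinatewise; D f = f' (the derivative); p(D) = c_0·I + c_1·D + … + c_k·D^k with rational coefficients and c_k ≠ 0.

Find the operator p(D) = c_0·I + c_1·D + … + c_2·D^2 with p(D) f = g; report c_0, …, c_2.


D^0 f = 2x^5 + x^4 + 5x - 3/2
D^1 f = 10x^4 + 4x^3 + 5
D^2 f = 40x^3 + 12x^2
matching coefficients of g against c_0 f + c_1 Df + … from the top degree down determines the c_i
solution: c_0 = 3/2, c_1 = -2, c_2 = 1/2

c_0 = 3/2, c_1 = -2, c_2 = 1/2


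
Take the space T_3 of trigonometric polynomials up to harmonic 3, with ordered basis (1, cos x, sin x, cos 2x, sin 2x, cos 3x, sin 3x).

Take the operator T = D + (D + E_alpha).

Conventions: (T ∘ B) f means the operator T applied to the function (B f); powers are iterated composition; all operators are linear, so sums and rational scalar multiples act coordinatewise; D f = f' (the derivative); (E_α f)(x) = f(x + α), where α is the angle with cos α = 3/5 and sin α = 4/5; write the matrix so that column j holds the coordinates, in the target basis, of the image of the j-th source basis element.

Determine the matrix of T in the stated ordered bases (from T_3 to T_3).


image of 1: 1
image of cos x: (3/5)cos x - (14/5)sin x
image of sin x: (14/5)cos x + (3/5)sin x
image of cos 2x: -(7/25)cos 2x - (124/25)sin 2x
image of sin 2x: (124/25)cos 2x - (7/25)sin 2x
image of cos 3x: -(117/125)cos 3x - (794/125)sin 3x
image of sin 3x: (794/125)cos 3x - (117/125)sin 3x
each image's coordinates form column j of the matrix

the matrix is [[1, 0, 0, 0, 0, 0, 0]; [0, 3/5, 14/5, 0, 0, 0, 0]; [0, -14/5, 3/5, 0, 0, 0, 0]; [0, 0, 0, -7/25, 124/25, 0, 0]; [0, 0, 0, -124/25, -7/25, 0, 0]; [0, 0, 0, 0, 0, -117/125, 794/125]; [0, 0, 0, 0, 0, -794/125, -117/125]] (rows listed top to bottom)


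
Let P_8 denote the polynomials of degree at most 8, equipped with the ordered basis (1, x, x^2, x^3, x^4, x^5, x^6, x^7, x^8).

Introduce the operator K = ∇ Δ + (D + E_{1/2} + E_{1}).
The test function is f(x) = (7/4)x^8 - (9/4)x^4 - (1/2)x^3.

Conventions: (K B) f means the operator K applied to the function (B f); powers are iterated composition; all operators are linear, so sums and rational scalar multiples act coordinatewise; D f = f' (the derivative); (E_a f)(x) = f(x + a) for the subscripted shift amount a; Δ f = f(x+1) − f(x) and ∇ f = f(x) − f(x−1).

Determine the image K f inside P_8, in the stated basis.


Δ f = 14x^7 + 49x^6 + 98x^5 + (245/2)x^4 + 89x^3 + 34x^2 + (7/2)x - 1
∇ Δ f = 98x^6 + 245x^4 + 71x^2 - 3x - 1
D f = 14x^7 - 9x^3 - (3/2)x^2
E_{1/2} f = (7/4)x^8 + 7x^7 + (49/4)x^6 + (49/4)x^5 + (173/32)x^4 - (31/16)x^3 - (215/64)x^2 - (89/64)x - 201/1024
E_{1} f = (7/4)x^8 + 14x^7 + 49x^6 + 98x^5 + (481/4)x^4 + (177/2)x^3 + 34x^2 + (7/2)x - 1
(D + E_{1/2} + E_{1}) f = (7/2)x^8 + 35x^7 + (245/4)x^6 + (441/4)x^5 + (4021/32)x^4 + (1241/16)x^3 + (1865/64)x^2 + (135/64)x - 1225/1024
(∇ Δ + (D + E_{1/2} + E_{1})) f = (7/2)x^8 + 35x^7 + (637/4)x^6 + (441/4)x^5 + (11861/32)x^4 + (1241/16)x^3 + (6409/64)x^2 - (57/64)x - 2249/1024

g(x) = (7/2)x^8 + 35x^7 + (637/4)x^6 + (441/4)x^5 + (11861/32)x^4 + (1241/16)x^3 + (6409/64)x^2 - (57/64)x - 2249/1024


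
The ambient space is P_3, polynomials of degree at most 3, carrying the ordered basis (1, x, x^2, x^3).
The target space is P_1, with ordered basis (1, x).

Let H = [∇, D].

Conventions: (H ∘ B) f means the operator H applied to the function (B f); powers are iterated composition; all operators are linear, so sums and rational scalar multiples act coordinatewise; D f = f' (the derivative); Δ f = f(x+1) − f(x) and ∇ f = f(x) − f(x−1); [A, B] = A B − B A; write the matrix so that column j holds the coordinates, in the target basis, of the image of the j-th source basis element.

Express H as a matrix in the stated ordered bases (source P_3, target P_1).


the matrix is [[0, 0, 0, 0]; [0, 0, 0, 0]] (rows listed top to bottom)

image of 1: 0
image of x: 0
image of x^2: 0
image of x^3: 0
each image's coordinates form column j of the matrix


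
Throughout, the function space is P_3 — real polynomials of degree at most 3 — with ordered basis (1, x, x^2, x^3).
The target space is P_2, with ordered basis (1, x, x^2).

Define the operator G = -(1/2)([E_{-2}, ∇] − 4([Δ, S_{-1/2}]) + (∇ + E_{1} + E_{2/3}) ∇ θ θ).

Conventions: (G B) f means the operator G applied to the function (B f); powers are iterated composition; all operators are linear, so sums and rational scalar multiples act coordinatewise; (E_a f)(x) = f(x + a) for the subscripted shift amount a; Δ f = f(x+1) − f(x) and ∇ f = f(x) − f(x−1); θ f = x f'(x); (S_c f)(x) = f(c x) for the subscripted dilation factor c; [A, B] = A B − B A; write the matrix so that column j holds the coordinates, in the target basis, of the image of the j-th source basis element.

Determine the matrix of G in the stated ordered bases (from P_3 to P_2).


image of 1: 0
image of x: -4
image of x^2: -5x - 49/6
image of x^3: -(117/4)x^2 - (171/4)x + 75/4
each image's coordinates form column j of the matrix

the matrix is [[0, -4, -49/6, 75/4]; [0, 0, -5, -171/4]; [0, 0, 0, -117/4]] (rows listed top to bottom)


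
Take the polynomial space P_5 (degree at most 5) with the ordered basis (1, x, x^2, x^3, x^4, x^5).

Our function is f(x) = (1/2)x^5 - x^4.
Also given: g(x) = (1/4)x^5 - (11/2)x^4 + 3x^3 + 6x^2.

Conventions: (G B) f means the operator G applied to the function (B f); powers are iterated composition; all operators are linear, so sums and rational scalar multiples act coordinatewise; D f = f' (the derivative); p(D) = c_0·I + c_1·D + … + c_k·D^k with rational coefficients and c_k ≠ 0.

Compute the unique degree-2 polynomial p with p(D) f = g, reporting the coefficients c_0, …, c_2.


D^0 f = (1/2)x^5 - x^4
D^1 f = (5/2)x^4 - 4x^3
D^2 f = 10x^3 - 12x^2
matching coefficients of g against c_0 f + c_1 Df + … from the top degree down determines the c_i
solution: c_0 = 1/2, c_1 = -2, c_2 = -1/2

c_0 = 1/2, c_1 = -2, c_2 = -1/2


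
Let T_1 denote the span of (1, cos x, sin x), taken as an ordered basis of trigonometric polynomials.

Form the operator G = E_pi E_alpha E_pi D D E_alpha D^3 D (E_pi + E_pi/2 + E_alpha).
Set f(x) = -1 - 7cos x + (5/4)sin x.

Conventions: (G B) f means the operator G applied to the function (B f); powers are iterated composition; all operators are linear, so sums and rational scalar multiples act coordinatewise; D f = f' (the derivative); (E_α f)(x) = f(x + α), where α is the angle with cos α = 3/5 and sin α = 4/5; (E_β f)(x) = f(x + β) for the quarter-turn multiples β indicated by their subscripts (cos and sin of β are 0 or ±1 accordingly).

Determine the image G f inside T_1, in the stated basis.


E_pi f = -1 + 7cos x - (5/4)sin x
E_pi/2 f = -1 + (5/4)cos x + 7sin x
E_alpha f = -1 - (16/5)cos x + (127/20)sin x
(E_pi + E_pi/2 + E_alpha) f = -3 + (101/20)cos x + (121/10)sin x
D (E_pi + E_pi/2 + E_alpha) f = (121/10)cos x - (101/20)sin x
D D (E_pi + E_pi/2 + E_alpha) f = -(101/20)cos x - (121/10)sin x
D D D (E_pi + E_pi/2 + E_alpha) f = -(121/10)cos x + (101/20)sin x
D D D D (E_pi + E_pi/2 + E_alpha) f = (101/20)cos x + (121/10)sin x
E_alpha (D^3 D (E_pi + E_pi/2 + E_alpha)) f = (1271/100)cos x + (161/50)sin x
D E_alpha (D^3 D (E_pi + E_pi/2 + E_alpha)) f = (161/50)cos x - (1271/100)sin x
D D E_alpha (D^3 D (E_pi + E_pi/2 + E_alpha)) f = -(1271/100)cos x - (161/50)sin x
E_pi (D D E_alpha) (D^3 D (E_pi + E_pi/2 + E_alpha)) f = (1271/100)cos x + (161/50)sin x
E_alpha (E_pi D D E_alpha) (D^3 D (E_pi + E_pi/2 + E_alpha)) f = (5101/500)cos x - (2059/250)sin x
E_pi E_alpha (E_pi D D E_alpha) (D^3 D (E_pi + E_pi/2 + E_alpha)) f = -(5101/500)cos x + (2059/250)sin x

the image equals g(x) = -(5101/500)cos x + (2059/250)sin x


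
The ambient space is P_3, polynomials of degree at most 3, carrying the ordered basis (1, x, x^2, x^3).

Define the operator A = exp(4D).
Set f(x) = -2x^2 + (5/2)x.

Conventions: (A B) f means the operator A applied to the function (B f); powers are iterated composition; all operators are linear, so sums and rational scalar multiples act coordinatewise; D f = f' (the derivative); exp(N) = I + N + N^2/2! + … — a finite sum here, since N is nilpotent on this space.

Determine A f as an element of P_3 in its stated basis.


order-1 term: -16x + 10
order-2 term: -32
the series for exp(4D) f terminates at order 2
exp(4D) f = -2x^2 - (27/2)x - 22

the result is g(x) = -2x^2 - (27/2)x - 22


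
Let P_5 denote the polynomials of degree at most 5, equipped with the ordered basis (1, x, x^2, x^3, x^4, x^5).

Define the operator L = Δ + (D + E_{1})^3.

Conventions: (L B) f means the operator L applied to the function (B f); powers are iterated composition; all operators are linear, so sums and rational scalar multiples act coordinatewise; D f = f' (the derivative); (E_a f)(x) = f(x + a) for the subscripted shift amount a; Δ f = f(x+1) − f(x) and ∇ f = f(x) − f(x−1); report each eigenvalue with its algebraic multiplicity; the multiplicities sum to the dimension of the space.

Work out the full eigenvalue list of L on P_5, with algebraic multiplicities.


image of 1: 1
image of x: x + 7
image of x^2: x^2 + 14x + 28
image of x^3: x^3 + 21x^2 + 84x + 88
image of x^4: x^4 + 28x^3 + 168x^2 + 352x + 214
image of x^5: x^5 + 35x^4 + 280x^3 + 880x^2 + 1070x + 544
the matrix is upper triangular; its diagonal is (1, 1, 1, 1, 1, 1)
for a triangular matrix the eigenvalues are the diagonal entries, with algebraic multiplicity their repetition count

λ = 1 (multiplicity 6)


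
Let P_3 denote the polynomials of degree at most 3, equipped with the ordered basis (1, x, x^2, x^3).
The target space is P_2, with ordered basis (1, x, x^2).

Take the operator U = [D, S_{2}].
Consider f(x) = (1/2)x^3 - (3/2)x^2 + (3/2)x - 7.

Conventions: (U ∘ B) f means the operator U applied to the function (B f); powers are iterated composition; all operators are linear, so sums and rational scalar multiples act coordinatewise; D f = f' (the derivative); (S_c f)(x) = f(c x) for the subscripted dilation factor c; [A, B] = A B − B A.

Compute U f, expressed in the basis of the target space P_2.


the result is g(x) = 6x^2 - 6x + 3/2

S_{2} f = 4x^3 - 6x^2 + 3x - 7
D S_{2} f = 12x^2 - 12x + 3
D f = (3/2)x^2 - 3x + 3/2
S_{2} D f = 6x^2 - 6x + 3/2
[D, S_{2}] f = 6x^2 - 6x + 3/2
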